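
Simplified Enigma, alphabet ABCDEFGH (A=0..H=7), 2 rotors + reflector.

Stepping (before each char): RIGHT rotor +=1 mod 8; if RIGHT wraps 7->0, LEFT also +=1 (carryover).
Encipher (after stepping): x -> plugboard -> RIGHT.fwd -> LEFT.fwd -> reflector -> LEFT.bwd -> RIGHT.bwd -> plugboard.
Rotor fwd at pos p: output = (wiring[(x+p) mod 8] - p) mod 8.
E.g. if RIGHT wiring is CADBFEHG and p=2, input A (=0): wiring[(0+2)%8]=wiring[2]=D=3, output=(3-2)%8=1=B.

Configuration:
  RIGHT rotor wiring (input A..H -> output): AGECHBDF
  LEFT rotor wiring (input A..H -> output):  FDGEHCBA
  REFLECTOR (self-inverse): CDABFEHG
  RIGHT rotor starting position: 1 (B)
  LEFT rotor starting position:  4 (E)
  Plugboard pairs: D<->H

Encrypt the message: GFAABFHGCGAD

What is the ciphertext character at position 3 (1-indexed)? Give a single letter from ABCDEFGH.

Char 1 ('G'): step: R->2, L=4; G->plug->G->R->G->L->C->refl->A->L'->H->R'->D->plug->H
Char 2 ('F'): step: R->3, L=4; F->plug->F->R->F->L->H->refl->G->L'->B->R'->H->plug->D
Char 3 ('A'): step: R->4, L=4; A->plug->A->R->D->L->E->refl->F->L'->C->R'->F->plug->F

F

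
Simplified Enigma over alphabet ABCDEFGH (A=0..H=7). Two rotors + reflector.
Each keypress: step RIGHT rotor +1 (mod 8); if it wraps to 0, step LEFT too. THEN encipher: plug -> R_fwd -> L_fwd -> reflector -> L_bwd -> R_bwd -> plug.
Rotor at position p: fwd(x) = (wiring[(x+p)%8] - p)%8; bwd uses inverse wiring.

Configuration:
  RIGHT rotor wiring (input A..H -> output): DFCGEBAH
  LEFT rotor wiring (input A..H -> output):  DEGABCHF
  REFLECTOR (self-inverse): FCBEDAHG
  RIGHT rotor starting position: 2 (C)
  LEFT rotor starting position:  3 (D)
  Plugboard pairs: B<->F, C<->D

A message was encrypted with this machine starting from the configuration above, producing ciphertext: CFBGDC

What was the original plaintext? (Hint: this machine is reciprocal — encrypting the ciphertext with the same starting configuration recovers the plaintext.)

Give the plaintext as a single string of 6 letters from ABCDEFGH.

Answer: BAEEFA

Derivation:
Char 1 ('C'): step: R->3, L=3; C->plug->D->R->F->L->A->refl->F->L'->A->R'->F->plug->B
Char 2 ('F'): step: R->4, L=3; F->plug->B->R->F->L->A->refl->F->L'->A->R'->A->plug->A
Char 3 ('B'): step: R->5, L=3; B->plug->F->R->F->L->A->refl->F->L'->A->R'->E->plug->E
Char 4 ('G'): step: R->6, L=3; G->plug->G->R->G->L->B->refl->C->L'->E->R'->E->plug->E
Char 5 ('D'): step: R->7, L=3; D->plug->C->R->G->L->B->refl->C->L'->E->R'->B->plug->F
Char 6 ('C'): step: R->0, L->4 (L advanced); C->plug->D->R->G->L->C->refl->B->L'->D->R'->A->plug->A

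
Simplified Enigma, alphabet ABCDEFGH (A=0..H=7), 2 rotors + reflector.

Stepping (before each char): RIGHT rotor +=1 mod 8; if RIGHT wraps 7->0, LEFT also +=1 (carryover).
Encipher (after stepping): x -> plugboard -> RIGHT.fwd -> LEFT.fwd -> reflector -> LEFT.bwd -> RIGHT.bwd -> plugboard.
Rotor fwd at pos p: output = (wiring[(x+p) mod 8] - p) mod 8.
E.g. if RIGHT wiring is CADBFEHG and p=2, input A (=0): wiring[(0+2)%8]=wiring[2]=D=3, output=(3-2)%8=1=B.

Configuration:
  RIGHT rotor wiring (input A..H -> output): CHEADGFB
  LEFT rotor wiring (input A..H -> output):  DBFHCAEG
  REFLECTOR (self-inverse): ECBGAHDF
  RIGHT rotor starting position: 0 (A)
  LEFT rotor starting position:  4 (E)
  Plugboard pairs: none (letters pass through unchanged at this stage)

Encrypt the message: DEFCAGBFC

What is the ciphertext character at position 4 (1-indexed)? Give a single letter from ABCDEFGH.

Char 1 ('D'): step: R->1, L=4; D->plug->D->R->C->L->A->refl->E->L'->B->R'->H->plug->H
Char 2 ('E'): step: R->2, L=4; E->plug->E->R->D->L->C->refl->B->L'->G->R'->B->plug->B
Char 3 ('F'): step: R->3, L=4; F->plug->F->R->H->L->D->refl->G->L'->A->R'->B->plug->B
Char 4 ('C'): step: R->4, L=4; C->plug->C->R->B->L->E->refl->A->L'->C->R'->B->plug->B

B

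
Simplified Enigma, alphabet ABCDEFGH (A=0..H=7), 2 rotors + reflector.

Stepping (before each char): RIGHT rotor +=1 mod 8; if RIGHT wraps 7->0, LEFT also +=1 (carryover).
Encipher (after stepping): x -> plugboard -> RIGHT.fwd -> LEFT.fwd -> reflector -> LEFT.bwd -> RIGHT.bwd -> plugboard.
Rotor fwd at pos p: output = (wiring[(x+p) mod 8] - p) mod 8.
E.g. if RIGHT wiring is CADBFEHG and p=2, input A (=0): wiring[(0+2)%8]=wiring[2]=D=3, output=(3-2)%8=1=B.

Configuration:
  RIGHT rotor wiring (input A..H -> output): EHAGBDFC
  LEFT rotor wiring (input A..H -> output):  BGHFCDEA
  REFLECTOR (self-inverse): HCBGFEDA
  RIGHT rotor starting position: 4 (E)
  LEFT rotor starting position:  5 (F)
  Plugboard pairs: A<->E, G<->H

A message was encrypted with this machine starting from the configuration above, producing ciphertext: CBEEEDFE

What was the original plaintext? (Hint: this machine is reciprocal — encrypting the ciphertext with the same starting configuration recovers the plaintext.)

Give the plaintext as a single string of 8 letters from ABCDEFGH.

Answer: GGAABBHF

Derivation:
Char 1 ('C'): step: R->5, L=5; C->plug->C->R->F->L->C->refl->B->L'->E->R'->H->plug->G
Char 2 ('B'): step: R->6, L=5; B->plug->B->R->E->L->B->refl->C->L'->F->R'->H->plug->G
Char 3 ('E'): step: R->7, L=5; E->plug->A->R->D->L->E->refl->F->L'->H->R'->E->plug->A
Char 4 ('E'): step: R->0, L->6 (L advanced); E->plug->A->R->E->L->B->refl->C->L'->B->R'->E->plug->A
Char 5 ('E'): step: R->1, L=6; E->plug->A->R->G->L->E->refl->F->L'->H->R'->B->plug->B
Char 6 ('D'): step: R->2, L=6; D->plug->D->R->B->L->C->refl->B->L'->E->R'->B->plug->B
Char 7 ('F'): step: R->3, L=6; F->plug->F->R->B->L->C->refl->B->L'->E->R'->G->plug->H
Char 8 ('E'): step: R->4, L=6; E->plug->A->R->F->L->H->refl->A->L'->D->R'->F->plug->F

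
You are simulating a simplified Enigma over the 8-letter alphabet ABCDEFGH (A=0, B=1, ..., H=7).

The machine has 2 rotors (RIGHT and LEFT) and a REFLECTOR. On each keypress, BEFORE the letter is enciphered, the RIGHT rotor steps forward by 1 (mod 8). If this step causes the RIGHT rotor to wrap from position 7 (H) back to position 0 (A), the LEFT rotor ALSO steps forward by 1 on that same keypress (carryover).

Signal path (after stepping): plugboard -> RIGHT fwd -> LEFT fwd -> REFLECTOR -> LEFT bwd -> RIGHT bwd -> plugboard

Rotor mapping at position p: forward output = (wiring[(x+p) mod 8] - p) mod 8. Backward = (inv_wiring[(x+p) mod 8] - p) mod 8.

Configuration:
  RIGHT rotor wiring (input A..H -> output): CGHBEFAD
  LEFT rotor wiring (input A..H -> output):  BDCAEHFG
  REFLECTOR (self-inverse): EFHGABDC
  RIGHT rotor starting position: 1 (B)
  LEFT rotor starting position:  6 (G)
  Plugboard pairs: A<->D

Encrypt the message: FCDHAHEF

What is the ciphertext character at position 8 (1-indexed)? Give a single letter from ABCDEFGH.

Char 1 ('F'): step: R->2, L=6; F->plug->F->R->B->L->A->refl->E->L'->E->R'->H->plug->H
Char 2 ('C'): step: R->3, L=6; C->plug->C->R->C->L->D->refl->G->L'->G->R'->A->plug->D
Char 3 ('D'): step: R->4, L=6; D->plug->A->R->A->L->H->refl->C->L'->F->R'->H->plug->H
Char 4 ('H'): step: R->5, L=6; H->plug->H->R->H->L->B->refl->F->L'->D->R'->B->plug->B
Char 5 ('A'): step: R->6, L=6; A->plug->D->R->A->L->H->refl->C->L'->F->R'->B->plug->B
Char 6 ('H'): step: R->7, L=6; H->plug->H->R->B->L->A->refl->E->L'->E->R'->A->plug->D
Char 7 ('E'): step: R->0, L->7 (L advanced); E->plug->E->R->E->L->B->refl->F->L'->F->R'->F->plug->F
Char 8 ('F'): step: R->1, L=7; F->plug->F->R->H->L->G->refl->D->L'->D->R'->D->plug->A

A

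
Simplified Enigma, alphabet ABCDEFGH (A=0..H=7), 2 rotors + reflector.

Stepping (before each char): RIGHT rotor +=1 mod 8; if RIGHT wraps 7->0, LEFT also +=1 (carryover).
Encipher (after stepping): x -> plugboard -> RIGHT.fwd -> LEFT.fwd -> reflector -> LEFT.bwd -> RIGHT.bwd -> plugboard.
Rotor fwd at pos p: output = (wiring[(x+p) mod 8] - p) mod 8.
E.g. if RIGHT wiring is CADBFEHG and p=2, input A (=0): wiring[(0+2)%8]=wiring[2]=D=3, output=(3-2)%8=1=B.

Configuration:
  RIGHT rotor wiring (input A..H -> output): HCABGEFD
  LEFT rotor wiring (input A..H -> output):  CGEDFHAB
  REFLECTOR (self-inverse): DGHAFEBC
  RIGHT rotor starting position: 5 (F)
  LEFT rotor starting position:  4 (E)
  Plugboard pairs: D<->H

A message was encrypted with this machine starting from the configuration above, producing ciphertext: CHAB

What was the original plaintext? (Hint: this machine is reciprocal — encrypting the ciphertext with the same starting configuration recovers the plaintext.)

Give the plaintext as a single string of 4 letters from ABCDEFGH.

Answer: DDHA

Derivation:
Char 1 ('C'): step: R->6, L=4; C->plug->C->R->B->L->D->refl->A->L'->G->R'->H->plug->D
Char 2 ('H'): step: R->7, L=4; H->plug->D->R->B->L->D->refl->A->L'->G->R'->H->plug->D
Char 3 ('A'): step: R->0, L->5 (L advanced); A->plug->A->R->H->L->A->refl->D->L'->B->R'->D->plug->H
Char 4 ('B'): step: R->1, L=5; B->plug->B->R->H->L->A->refl->D->L'->B->R'->A->plug->A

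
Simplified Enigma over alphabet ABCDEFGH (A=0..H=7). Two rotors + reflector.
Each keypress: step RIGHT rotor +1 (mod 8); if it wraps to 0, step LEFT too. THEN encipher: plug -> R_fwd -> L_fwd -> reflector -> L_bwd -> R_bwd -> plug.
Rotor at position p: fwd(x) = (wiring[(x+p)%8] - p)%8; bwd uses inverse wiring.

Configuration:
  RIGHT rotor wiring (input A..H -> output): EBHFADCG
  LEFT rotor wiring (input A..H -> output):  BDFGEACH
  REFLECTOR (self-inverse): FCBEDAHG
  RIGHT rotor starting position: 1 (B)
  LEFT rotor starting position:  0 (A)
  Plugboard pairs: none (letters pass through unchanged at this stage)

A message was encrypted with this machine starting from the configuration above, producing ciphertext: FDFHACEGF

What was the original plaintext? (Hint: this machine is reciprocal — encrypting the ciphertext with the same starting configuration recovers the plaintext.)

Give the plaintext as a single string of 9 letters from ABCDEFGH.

Answer: DEDDEBDAC

Derivation:
Char 1 ('F'): step: R->2, L=0; F->plug->F->R->E->L->E->refl->D->L'->B->R'->D->plug->D
Char 2 ('D'): step: R->3, L=0; D->plug->D->R->H->L->H->refl->G->L'->D->R'->E->plug->E
Char 3 ('F'): step: R->4, L=0; F->plug->F->R->F->L->A->refl->F->L'->C->R'->D->plug->D
Char 4 ('H'): step: R->5, L=0; H->plug->H->R->D->L->G->refl->H->L'->H->R'->D->plug->D
Char 5 ('A'): step: R->6, L=0; A->plug->A->R->E->L->E->refl->D->L'->B->R'->E->plug->E
Char 6 ('C'): step: R->7, L=0; C->plug->C->R->C->L->F->refl->A->L'->F->R'->B->plug->B
Char 7 ('E'): step: R->0, L->1 (L advanced); E->plug->E->R->A->L->C->refl->B->L'->F->R'->D->plug->D
Char 8 ('G'): step: R->1, L=1; G->plug->G->R->F->L->B->refl->C->L'->A->R'->A->plug->A
Char 9 ('F'): step: R->2, L=1; F->plug->F->R->E->L->H->refl->G->L'->G->R'->C->plug->C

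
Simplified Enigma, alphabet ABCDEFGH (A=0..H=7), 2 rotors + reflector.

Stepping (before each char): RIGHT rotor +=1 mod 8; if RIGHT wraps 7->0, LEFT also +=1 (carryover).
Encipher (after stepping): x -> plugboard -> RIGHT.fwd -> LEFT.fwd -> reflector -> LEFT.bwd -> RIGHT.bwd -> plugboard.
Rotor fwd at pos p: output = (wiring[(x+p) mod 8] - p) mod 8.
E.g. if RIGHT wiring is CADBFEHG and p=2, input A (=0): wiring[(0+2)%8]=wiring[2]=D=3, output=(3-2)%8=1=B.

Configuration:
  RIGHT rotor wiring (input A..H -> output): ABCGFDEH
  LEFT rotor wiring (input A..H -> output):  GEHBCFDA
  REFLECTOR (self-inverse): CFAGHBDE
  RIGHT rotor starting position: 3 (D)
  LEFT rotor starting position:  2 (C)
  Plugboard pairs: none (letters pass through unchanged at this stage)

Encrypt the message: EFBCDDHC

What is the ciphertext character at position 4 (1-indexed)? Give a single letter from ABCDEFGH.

Char 1 ('E'): step: R->4, L=2; E->plug->E->R->E->L->B->refl->F->L'->A->R'->C->plug->C
Char 2 ('F'): step: R->5, L=2; F->plug->F->R->F->L->G->refl->D->L'->D->R'->D->plug->D
Char 3 ('B'): step: R->6, L=2; B->plug->B->R->B->L->H->refl->E->L'->G->R'->A->plug->A
Char 4 ('C'): step: R->7, L=2; C->plug->C->R->C->L->A->refl->C->L'->H->R'->E->plug->E

E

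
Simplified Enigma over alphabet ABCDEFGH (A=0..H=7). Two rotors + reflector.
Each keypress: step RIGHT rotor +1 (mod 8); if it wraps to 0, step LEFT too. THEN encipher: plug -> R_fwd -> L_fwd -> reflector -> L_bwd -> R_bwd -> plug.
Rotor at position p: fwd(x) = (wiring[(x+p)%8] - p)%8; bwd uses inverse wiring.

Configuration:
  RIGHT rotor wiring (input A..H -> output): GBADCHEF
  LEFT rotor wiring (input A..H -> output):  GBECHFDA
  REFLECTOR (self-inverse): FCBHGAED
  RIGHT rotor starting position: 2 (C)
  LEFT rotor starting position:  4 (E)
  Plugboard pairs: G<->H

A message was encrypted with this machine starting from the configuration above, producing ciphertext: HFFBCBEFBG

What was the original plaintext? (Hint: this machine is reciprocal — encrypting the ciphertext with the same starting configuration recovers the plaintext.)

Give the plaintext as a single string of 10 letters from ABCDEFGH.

Answer: GABDHHAGFB

Derivation:
Char 1 ('H'): step: R->3, L=4; H->plug->G->R->G->L->A->refl->F->L'->F->R'->H->plug->G
Char 2 ('F'): step: R->4, L=4; F->plug->F->R->F->L->F->refl->A->L'->G->R'->A->plug->A
Char 3 ('F'): step: R->5, L=4; F->plug->F->R->D->L->E->refl->G->L'->H->R'->B->plug->B
Char 4 ('B'): step: R->6, L=4; B->plug->B->R->H->L->G->refl->E->L'->D->R'->D->plug->D
Char 5 ('C'): step: R->7, L=4; C->plug->C->R->C->L->H->refl->D->L'->A->R'->G->plug->H
Char 6 ('B'): step: R->0, L->5 (L advanced); B->plug->B->R->B->L->G->refl->E->L'->E->R'->G->plug->H
Char 7 ('E'): step: R->1, L=5; E->plug->E->R->G->L->F->refl->A->L'->A->R'->A->plug->A
Char 8 ('F'): step: R->2, L=5; F->plug->F->R->D->L->B->refl->C->L'->H->R'->H->plug->G
Char 9 ('B'): step: R->3, L=5; B->plug->B->R->H->L->C->refl->B->L'->D->R'->F->plug->F
Char 10 ('G'): step: R->4, L=5; G->plug->H->R->H->L->C->refl->B->L'->D->R'->B->plug->B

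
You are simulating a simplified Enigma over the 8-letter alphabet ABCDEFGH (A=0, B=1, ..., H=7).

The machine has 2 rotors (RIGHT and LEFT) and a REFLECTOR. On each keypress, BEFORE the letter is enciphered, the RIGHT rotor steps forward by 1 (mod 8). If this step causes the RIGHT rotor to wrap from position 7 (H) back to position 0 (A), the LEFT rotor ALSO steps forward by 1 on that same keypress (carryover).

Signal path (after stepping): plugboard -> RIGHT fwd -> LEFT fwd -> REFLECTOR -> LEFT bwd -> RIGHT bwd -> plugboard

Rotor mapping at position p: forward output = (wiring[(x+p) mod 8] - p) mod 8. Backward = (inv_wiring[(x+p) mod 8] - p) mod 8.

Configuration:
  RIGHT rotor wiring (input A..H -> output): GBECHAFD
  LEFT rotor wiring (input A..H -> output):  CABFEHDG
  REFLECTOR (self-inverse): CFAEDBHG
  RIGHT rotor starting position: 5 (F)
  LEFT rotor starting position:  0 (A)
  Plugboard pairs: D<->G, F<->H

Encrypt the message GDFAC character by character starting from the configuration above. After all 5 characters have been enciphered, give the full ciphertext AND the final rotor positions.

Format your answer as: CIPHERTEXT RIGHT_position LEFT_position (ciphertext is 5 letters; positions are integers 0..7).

Char 1 ('G'): step: R->6, L=0; G->plug->D->R->D->L->F->refl->B->L'->C->R'->H->plug->F
Char 2 ('D'): step: R->7, L=0; D->plug->G->R->B->L->A->refl->C->L'->A->R'->F->plug->H
Char 3 ('F'): step: R->0, L->1 (L advanced); F->plug->H->R->D->L->D->refl->E->L'->C->R'->D->plug->G
Char 4 ('A'): step: R->1, L=1; A->plug->A->R->A->L->H->refl->G->L'->E->R'->F->plug->H
Char 5 ('C'): step: R->2, L=1; C->plug->C->R->F->L->C->refl->A->L'->B->R'->F->plug->H
Final: ciphertext=FHGHH, RIGHT=2, LEFT=1

Answer: FHGHH 2 1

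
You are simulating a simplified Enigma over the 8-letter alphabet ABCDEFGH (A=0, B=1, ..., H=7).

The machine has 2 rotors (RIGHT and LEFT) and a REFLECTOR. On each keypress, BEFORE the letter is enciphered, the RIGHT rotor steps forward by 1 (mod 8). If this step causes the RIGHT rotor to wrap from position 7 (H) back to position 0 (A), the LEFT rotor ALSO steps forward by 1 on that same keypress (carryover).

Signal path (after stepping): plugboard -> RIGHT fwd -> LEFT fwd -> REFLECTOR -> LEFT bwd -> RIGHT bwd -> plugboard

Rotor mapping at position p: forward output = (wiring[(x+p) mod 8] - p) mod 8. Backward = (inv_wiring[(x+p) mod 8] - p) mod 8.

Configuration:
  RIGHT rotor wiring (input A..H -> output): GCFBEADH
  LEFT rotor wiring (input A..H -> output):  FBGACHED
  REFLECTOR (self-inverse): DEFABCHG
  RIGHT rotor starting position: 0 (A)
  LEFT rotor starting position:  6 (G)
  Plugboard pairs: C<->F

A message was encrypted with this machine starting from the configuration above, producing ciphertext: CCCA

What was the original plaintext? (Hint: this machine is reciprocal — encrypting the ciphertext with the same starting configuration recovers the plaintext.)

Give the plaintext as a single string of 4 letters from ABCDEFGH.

Char 1 ('C'): step: R->1, L=6; C->plug->F->R->C->L->H->refl->G->L'->A->R'->C->plug->F
Char 2 ('C'): step: R->2, L=6; C->plug->F->R->F->L->C->refl->F->L'->B->R'->E->plug->E
Char 3 ('C'): step: R->3, L=6; C->plug->F->R->D->L->D->refl->A->L'->E->R'->E->plug->E
Char 4 ('A'): step: R->4, L=6; A->plug->A->R->A->L->G->refl->H->L'->C->R'->E->plug->E

Answer: FEEE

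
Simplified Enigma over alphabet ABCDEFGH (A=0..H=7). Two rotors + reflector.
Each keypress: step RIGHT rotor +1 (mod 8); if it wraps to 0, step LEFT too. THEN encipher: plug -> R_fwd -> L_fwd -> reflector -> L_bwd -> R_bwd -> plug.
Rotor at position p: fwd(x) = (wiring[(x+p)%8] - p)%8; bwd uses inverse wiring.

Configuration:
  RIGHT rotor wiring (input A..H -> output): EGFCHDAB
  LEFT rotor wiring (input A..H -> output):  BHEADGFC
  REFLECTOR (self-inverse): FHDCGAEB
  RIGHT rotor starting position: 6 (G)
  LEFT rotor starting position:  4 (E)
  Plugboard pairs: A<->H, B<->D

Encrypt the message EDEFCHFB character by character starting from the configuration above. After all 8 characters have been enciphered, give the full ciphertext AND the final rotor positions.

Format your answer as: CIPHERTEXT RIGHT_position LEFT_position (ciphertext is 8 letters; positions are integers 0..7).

Answer: CHCHBDGA 6 5

Derivation:
Char 1 ('E'): step: R->7, L=4; E->plug->E->R->D->L->G->refl->E->L'->H->R'->C->plug->C
Char 2 ('D'): step: R->0, L->5 (L advanced); D->plug->B->R->G->L->D->refl->C->L'->E->R'->A->plug->H
Char 3 ('E'): step: R->1, L=5; E->plug->E->R->C->L->F->refl->A->L'->B->R'->C->plug->C
Char 4 ('F'): step: R->2, L=5; F->plug->F->R->H->L->G->refl->E->L'->D->R'->A->plug->H
Char 5 ('C'): step: R->3, L=5; C->plug->C->R->A->L->B->refl->H->L'->F->R'->D->plug->B
Char 6 ('H'): step: R->4, L=5; H->plug->A->R->D->L->E->refl->G->L'->H->R'->B->plug->D
Char 7 ('F'): step: R->5, L=5; F->plug->F->R->A->L->B->refl->H->L'->F->R'->G->plug->G
Char 8 ('B'): step: R->6, L=5; B->plug->D->R->A->L->B->refl->H->L'->F->R'->H->plug->A
Final: ciphertext=CHCHBDGA, RIGHT=6, LEFT=5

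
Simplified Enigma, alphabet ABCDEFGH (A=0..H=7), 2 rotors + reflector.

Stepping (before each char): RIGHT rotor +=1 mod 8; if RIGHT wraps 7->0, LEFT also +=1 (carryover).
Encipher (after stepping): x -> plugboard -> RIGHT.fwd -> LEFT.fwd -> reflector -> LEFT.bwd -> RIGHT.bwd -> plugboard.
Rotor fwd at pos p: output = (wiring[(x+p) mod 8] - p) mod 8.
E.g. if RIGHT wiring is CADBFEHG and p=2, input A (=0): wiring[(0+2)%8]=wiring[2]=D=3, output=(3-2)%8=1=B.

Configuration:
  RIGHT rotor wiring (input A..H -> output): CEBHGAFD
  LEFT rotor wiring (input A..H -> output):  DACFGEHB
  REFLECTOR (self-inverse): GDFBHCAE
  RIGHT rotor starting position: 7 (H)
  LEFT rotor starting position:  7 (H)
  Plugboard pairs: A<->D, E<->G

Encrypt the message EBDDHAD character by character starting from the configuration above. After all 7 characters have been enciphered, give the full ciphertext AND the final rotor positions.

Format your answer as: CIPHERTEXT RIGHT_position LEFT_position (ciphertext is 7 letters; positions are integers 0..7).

Char 1 ('E'): step: R->0, L->0 (L advanced); E->plug->G->R->F->L->E->refl->H->L'->G->R'->E->plug->G
Char 2 ('B'): step: R->1, L=0; B->plug->B->R->A->L->D->refl->B->L'->H->R'->E->plug->G
Char 3 ('D'): step: R->2, L=0; D->plug->A->R->H->L->B->refl->D->L'->A->R'->G->plug->E
Char 4 ('D'): step: R->3, L=0; D->plug->A->R->E->L->G->refl->A->L'->B->R'->G->plug->E
Char 5 ('H'): step: R->4, L=0; H->plug->H->R->D->L->F->refl->C->L'->C->R'->A->plug->D
Char 6 ('A'): step: R->5, L=0; A->plug->D->R->F->L->E->refl->H->L'->G->R'->C->plug->C
Char 7 ('D'): step: R->6, L=0; D->plug->A->R->H->L->B->refl->D->L'->A->R'->G->plug->E
Final: ciphertext=GGEEDCE, RIGHT=6, LEFT=0

Answer: GGEEDCE 6 0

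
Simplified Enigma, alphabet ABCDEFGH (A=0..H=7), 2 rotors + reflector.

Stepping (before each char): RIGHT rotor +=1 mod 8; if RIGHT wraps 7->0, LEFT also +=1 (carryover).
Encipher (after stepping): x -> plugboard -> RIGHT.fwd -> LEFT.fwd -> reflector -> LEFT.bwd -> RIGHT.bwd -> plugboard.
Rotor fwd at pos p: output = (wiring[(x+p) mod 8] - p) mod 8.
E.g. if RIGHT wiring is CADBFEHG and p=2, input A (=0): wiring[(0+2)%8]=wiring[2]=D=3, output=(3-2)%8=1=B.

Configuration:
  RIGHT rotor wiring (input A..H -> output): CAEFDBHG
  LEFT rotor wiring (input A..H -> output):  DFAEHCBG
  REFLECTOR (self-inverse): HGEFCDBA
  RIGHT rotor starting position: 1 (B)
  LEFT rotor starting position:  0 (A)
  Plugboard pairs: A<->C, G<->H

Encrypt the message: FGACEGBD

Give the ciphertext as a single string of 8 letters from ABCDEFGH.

Answer: CBBBFAHF

Derivation:
Char 1 ('F'): step: R->2, L=0; F->plug->F->R->E->L->H->refl->A->L'->C->R'->A->plug->C
Char 2 ('G'): step: R->3, L=0; G->plug->H->R->B->L->F->refl->D->L'->A->R'->B->plug->B
Char 3 ('A'): step: R->4, L=0; A->plug->C->R->D->L->E->refl->C->L'->F->R'->B->plug->B
Char 4 ('C'): step: R->5, L=0; C->plug->A->R->E->L->H->refl->A->L'->C->R'->B->plug->B
Char 5 ('E'): step: R->6, L=0; E->plug->E->R->G->L->B->refl->G->L'->H->R'->F->plug->F
Char 6 ('G'): step: R->7, L=0; G->plug->H->R->A->L->D->refl->F->L'->B->R'->C->plug->A
Char 7 ('B'): step: R->0, L->1 (L advanced); B->plug->B->R->A->L->E->refl->C->L'->H->R'->G->plug->H
Char 8 ('D'): step: R->1, L=1; D->plug->D->R->C->L->D->refl->F->L'->G->R'->F->plug->F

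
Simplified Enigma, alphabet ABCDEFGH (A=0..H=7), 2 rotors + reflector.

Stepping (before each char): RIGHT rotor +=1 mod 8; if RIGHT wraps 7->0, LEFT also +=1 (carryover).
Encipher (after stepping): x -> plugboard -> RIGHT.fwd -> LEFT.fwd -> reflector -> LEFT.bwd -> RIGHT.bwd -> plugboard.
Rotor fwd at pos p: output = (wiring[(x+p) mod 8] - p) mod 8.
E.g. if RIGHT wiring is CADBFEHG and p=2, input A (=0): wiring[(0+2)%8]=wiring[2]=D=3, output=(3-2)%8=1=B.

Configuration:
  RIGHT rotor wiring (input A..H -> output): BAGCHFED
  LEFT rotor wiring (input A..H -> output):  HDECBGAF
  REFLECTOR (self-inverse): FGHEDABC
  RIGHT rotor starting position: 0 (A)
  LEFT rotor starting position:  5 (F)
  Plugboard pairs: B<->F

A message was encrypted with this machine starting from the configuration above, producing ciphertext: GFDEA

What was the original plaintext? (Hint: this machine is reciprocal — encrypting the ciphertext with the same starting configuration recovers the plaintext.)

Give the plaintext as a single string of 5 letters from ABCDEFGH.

Answer: DAAAD

Derivation:
Char 1 ('G'): step: R->1, L=5; G->plug->G->R->C->L->A->refl->F->L'->G->R'->D->plug->D
Char 2 ('F'): step: R->2, L=5; F->plug->B->R->A->L->B->refl->G->L'->E->R'->A->plug->A
Char 3 ('D'): step: R->3, L=5; D->plug->D->R->B->L->D->refl->E->L'->H->R'->A->plug->A
Char 4 ('E'): step: R->4, L=5; E->plug->E->R->F->L->H->refl->C->L'->D->R'->A->plug->A
Char 5 ('A'): step: R->5, L=5; A->plug->A->R->A->L->B->refl->G->L'->E->R'->D->plug->D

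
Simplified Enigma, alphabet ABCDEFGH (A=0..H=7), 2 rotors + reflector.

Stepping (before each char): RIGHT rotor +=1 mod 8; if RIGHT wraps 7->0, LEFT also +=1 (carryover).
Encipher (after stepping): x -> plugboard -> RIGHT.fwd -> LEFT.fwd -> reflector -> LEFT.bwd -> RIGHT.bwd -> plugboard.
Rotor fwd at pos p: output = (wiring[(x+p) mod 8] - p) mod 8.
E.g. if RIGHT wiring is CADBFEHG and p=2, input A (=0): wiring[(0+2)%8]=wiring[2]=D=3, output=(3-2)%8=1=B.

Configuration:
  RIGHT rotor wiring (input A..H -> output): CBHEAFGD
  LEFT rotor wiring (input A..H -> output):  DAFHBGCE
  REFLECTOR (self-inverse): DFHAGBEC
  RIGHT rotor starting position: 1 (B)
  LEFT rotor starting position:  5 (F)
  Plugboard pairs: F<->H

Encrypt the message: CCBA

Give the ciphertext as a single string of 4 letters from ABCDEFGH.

Char 1 ('C'): step: R->2, L=5; C->plug->C->R->G->L->C->refl->H->L'->C->R'->B->plug->B
Char 2 ('C'): step: R->3, L=5; C->plug->C->R->C->L->H->refl->C->L'->G->R'->G->plug->G
Char 3 ('B'): step: R->4, L=5; B->plug->B->R->B->L->F->refl->B->L'->A->R'->H->plug->F
Char 4 ('A'): step: R->5, L=5; A->plug->A->R->A->L->B->refl->F->L'->B->R'->B->plug->B

Answer: BGFB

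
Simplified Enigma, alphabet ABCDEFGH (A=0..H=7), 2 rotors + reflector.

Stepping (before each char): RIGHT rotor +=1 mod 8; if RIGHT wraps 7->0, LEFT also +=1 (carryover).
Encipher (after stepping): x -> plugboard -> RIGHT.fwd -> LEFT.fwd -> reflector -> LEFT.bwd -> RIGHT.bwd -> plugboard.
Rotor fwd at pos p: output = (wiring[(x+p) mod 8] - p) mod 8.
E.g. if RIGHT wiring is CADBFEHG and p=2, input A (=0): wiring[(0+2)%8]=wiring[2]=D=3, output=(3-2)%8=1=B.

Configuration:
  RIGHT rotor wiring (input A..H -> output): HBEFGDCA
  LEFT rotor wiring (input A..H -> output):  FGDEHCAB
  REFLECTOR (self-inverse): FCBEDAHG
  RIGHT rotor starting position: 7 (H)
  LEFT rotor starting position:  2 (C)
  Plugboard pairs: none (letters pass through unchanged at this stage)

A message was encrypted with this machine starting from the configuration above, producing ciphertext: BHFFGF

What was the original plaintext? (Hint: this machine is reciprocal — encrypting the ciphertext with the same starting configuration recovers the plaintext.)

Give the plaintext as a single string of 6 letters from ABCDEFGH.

Char 1 ('B'): step: R->0, L->3 (L advanced); B->plug->B->R->B->L->E->refl->D->L'->G->R'->E->plug->E
Char 2 ('H'): step: R->1, L=3; H->plug->H->R->G->L->D->refl->E->L'->B->R'->F->plug->F
Char 3 ('F'): step: R->2, L=3; F->plug->F->R->G->L->D->refl->E->L'->B->R'->D->plug->D
Char 4 ('F'): step: R->3, L=3; F->plug->F->R->E->L->G->refl->H->L'->C->R'->A->plug->A
Char 5 ('G'): step: R->4, L=3; G->plug->G->R->A->L->B->refl->C->L'->F->R'->F->plug->F
Char 6 ('F'): step: R->5, L=3; F->plug->F->R->H->L->A->refl->F->L'->D->R'->C->plug->C

Answer: EFDAFC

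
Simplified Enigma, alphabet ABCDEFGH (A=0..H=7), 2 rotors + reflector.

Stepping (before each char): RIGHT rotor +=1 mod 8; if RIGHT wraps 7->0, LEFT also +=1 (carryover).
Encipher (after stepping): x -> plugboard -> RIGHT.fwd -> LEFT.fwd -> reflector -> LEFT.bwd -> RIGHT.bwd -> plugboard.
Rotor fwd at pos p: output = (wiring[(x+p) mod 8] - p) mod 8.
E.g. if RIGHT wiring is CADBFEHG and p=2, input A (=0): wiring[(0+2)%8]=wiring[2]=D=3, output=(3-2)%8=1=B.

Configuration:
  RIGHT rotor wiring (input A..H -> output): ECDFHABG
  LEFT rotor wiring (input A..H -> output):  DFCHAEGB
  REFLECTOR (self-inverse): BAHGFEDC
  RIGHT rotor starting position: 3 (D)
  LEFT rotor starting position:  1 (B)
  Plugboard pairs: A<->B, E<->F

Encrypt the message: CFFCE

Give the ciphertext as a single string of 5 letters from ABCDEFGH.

Char 1 ('C'): step: R->4, L=1; C->plug->C->R->F->L->F->refl->E->L'->A->R'->E->plug->F
Char 2 ('F'): step: R->5, L=1; F->plug->E->R->F->L->F->refl->E->L'->A->R'->G->plug->G
Char 3 ('F'): step: R->6, L=1; F->plug->E->R->F->L->F->refl->E->L'->A->R'->B->plug->A
Char 4 ('C'): step: R->7, L=1; C->plug->C->R->D->L->H->refl->C->L'->H->R'->A->plug->B
Char 5 ('E'): step: R->0, L->2 (L advanced); E->plug->F->R->A->L->A->refl->B->L'->G->R'->H->plug->H

Answer: FGABH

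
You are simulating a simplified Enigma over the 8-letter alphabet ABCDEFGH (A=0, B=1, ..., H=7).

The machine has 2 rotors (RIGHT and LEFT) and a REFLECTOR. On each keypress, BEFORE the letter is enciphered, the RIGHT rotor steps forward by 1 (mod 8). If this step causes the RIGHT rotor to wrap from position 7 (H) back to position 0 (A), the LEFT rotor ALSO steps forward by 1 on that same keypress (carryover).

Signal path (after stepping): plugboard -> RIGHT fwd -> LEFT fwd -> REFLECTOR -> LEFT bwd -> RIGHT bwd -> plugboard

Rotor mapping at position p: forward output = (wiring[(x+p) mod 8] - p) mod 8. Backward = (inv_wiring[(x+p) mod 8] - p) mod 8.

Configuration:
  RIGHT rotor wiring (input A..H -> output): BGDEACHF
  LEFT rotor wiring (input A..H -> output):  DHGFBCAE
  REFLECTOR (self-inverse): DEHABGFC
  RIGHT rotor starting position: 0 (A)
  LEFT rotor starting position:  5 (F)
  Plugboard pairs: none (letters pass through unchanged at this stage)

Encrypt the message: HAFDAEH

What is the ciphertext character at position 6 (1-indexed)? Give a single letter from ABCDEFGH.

Char 1 ('H'): step: R->1, L=5; H->plug->H->R->A->L->F->refl->G->L'->D->R'->C->plug->C
Char 2 ('A'): step: R->2, L=5; A->plug->A->R->B->L->D->refl->A->L'->G->R'->C->plug->C
Char 3 ('F'): step: R->3, L=5; F->plug->F->R->G->L->A->refl->D->L'->B->R'->A->plug->A
Char 4 ('D'): step: R->4, L=5; D->plug->D->R->B->L->D->refl->A->L'->G->R'->B->plug->B
Char 5 ('A'): step: R->5, L=5; A->plug->A->R->F->L->B->refl->E->L'->H->R'->G->plug->G
Char 6 ('E'): step: R->6, L=5; E->plug->E->R->F->L->B->refl->E->L'->H->R'->B->plug->B

B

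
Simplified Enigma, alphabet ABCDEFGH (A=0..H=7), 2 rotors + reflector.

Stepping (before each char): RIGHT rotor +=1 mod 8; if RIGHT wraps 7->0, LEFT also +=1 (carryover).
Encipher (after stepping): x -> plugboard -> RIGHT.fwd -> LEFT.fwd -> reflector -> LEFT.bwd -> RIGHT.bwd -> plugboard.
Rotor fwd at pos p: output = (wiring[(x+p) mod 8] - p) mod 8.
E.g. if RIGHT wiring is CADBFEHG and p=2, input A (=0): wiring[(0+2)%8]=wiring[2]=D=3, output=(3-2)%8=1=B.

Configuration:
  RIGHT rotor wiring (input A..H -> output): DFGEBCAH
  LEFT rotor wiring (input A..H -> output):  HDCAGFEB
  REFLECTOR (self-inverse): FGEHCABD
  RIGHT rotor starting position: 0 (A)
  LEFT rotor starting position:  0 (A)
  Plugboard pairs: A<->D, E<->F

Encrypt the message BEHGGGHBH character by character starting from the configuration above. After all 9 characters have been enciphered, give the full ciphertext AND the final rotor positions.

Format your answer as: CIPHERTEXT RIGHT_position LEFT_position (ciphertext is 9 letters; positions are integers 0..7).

Char 1 ('B'): step: R->1, L=0; B->plug->B->R->F->L->F->refl->A->L'->D->R'->C->plug->C
Char 2 ('E'): step: R->2, L=0; E->plug->F->R->F->L->F->refl->A->L'->D->R'->H->plug->H
Char 3 ('H'): step: R->3, L=0; H->plug->H->R->D->L->A->refl->F->L'->F->R'->D->plug->A
Char 4 ('G'): step: R->4, L=0; G->plug->G->R->C->L->C->refl->E->L'->G->R'->B->plug->B
Char 5 ('G'): step: R->5, L=0; G->plug->G->R->H->L->B->refl->G->L'->E->R'->H->plug->H
Char 6 ('G'): step: R->6, L=0; G->plug->G->R->D->L->A->refl->F->L'->F->R'->C->plug->C
Char 7 ('H'): step: R->7, L=0; H->plug->H->R->B->L->D->refl->H->L'->A->R'->A->plug->D
Char 8 ('B'): step: R->0, L->1 (L advanced); B->plug->B->R->F->L->D->refl->H->L'->C->R'->F->plug->E
Char 9 ('H'): step: R->1, L=1; H->plug->H->R->C->L->H->refl->D->L'->F->R'->B->plug->B
Final: ciphertext=CHABHCDEB, RIGHT=1, LEFT=1

Answer: CHABHCDEB 1 1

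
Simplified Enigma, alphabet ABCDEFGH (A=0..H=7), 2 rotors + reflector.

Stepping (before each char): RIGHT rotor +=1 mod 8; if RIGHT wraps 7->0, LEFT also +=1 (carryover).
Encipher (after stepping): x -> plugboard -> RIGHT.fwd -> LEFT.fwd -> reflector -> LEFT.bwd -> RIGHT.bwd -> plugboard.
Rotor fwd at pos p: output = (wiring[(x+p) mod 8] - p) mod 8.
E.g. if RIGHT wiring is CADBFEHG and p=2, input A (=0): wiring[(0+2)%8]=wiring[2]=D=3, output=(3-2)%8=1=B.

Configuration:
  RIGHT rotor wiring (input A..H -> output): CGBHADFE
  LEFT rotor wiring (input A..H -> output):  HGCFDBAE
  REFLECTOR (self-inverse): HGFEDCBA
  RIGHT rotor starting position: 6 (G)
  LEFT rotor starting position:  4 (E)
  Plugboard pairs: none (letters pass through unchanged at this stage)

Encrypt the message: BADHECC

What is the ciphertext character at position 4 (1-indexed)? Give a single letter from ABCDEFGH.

Char 1 ('B'): step: R->7, L=4; B->plug->B->R->D->L->A->refl->H->L'->A->R'->E->plug->E
Char 2 ('A'): step: R->0, L->5 (L advanced); A->plug->A->R->C->L->H->refl->A->L'->G->R'->B->plug->B
Char 3 ('D'): step: R->1, L=5; D->plug->D->R->H->L->G->refl->B->L'->E->R'->F->plug->F
Char 4 ('H'): step: R->2, L=5; H->plug->H->R->E->L->B->refl->G->L'->H->R'->A->plug->A

A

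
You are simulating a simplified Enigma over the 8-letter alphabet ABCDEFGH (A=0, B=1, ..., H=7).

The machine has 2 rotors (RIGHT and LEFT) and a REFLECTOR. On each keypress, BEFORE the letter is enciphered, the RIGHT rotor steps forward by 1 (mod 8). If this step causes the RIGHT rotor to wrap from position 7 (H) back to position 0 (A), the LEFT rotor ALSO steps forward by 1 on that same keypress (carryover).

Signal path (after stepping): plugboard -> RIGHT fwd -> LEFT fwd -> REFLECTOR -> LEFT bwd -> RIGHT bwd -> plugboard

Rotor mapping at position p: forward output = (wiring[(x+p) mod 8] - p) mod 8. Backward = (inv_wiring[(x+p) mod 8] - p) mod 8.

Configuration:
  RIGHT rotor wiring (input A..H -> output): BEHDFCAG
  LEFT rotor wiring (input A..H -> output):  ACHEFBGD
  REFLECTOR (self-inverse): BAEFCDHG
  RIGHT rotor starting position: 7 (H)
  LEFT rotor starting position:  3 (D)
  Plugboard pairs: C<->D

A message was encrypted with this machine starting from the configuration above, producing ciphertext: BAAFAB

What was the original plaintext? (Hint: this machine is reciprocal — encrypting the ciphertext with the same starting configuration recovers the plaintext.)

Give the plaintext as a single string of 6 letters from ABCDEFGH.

Answer: FGDGBA

Derivation:
Char 1 ('B'): step: R->0, L->4 (L advanced); B->plug->B->R->E->L->E->refl->C->L'->C->R'->F->plug->F
Char 2 ('A'): step: R->1, L=4; A->plug->A->R->D->L->H->refl->G->L'->F->R'->G->plug->G
Char 3 ('A'): step: R->2, L=4; A->plug->A->R->F->L->G->refl->H->L'->D->R'->C->plug->D
Char 4 ('F'): step: R->3, L=4; F->plug->F->R->G->L->D->refl->F->L'->B->R'->G->plug->G
Char 5 ('A'): step: R->4, L=4; A->plug->A->R->B->L->F->refl->D->L'->G->R'->B->plug->B
Char 6 ('B'): step: R->5, L=4; B->plug->B->R->D->L->H->refl->G->L'->F->R'->A->plug->A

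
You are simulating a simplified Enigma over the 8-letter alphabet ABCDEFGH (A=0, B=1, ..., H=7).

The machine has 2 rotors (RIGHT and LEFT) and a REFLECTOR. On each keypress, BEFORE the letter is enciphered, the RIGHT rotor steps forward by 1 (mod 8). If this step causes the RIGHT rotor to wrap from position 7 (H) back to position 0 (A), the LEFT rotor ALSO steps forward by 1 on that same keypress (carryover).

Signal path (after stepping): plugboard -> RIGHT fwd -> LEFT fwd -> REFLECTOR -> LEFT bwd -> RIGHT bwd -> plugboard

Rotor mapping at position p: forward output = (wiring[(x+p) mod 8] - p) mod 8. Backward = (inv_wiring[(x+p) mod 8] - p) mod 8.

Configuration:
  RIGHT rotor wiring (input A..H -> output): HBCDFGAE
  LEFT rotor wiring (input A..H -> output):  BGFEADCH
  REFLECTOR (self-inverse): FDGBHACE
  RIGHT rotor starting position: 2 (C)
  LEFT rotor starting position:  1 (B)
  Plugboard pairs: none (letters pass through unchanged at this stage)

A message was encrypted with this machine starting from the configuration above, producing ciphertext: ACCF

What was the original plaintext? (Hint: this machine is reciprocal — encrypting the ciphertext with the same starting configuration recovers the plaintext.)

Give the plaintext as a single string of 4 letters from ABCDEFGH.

Answer: HGHA

Derivation:
Char 1 ('A'): step: R->3, L=1; A->plug->A->R->A->L->F->refl->A->L'->H->R'->H->plug->H
Char 2 ('C'): step: R->4, L=1; C->plug->C->R->E->L->C->refl->G->L'->G->R'->G->plug->G
Char 3 ('C'): step: R->5, L=1; C->plug->C->R->H->L->A->refl->F->L'->A->R'->H->plug->H
Char 4 ('F'): step: R->6, L=1; F->plug->F->R->F->L->B->refl->D->L'->C->R'->A->plug->A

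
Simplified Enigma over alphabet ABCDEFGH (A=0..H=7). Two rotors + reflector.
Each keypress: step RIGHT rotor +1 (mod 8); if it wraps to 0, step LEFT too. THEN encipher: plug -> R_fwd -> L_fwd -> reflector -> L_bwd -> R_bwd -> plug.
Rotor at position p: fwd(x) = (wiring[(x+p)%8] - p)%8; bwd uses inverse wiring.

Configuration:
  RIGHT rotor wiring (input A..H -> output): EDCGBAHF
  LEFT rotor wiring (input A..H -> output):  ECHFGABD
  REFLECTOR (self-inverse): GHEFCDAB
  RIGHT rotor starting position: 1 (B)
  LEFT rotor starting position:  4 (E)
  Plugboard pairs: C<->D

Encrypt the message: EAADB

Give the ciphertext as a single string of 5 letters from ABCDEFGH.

Answer: BHBGG

Derivation:
Char 1 ('E'): step: R->2, L=4; E->plug->E->R->F->L->G->refl->A->L'->E->R'->B->plug->B
Char 2 ('A'): step: R->3, L=4; A->plug->A->R->D->L->H->refl->B->L'->H->R'->H->plug->H
Char 3 ('A'): step: R->4, L=4; A->plug->A->R->F->L->G->refl->A->L'->E->R'->B->plug->B
Char 4 ('D'): step: R->5, L=4; D->plug->C->R->A->L->C->refl->E->L'->B->R'->G->plug->G
Char 5 ('B'): step: R->6, L=4; B->plug->B->R->H->L->B->refl->H->L'->D->R'->G->plug->G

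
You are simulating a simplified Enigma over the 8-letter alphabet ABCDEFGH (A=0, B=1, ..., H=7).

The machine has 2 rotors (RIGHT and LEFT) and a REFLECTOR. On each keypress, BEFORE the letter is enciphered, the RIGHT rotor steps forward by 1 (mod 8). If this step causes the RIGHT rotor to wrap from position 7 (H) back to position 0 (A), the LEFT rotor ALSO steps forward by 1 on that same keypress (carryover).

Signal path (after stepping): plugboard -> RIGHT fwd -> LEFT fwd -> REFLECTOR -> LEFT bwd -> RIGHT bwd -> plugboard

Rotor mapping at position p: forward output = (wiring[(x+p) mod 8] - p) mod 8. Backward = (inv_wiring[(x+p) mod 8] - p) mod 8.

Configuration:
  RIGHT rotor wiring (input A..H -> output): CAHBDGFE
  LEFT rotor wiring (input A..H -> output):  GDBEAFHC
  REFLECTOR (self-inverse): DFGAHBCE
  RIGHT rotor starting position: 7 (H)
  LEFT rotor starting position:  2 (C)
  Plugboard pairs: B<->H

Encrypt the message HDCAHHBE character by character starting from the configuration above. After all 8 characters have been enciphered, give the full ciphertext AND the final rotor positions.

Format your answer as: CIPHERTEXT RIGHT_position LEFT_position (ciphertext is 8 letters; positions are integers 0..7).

Answer: DAGGAAEG 7 3

Derivation:
Char 1 ('H'): step: R->0, L->3 (L advanced); H->plug->B->R->A->L->B->refl->F->L'->B->R'->D->plug->D
Char 2 ('D'): step: R->1, L=3; D->plug->D->R->C->L->C->refl->G->L'->H->R'->A->plug->A
Char 3 ('C'): step: R->2, L=3; C->plug->C->R->B->L->F->refl->B->L'->A->R'->G->plug->G
Char 4 ('A'): step: R->3, L=3; A->plug->A->R->G->L->A->refl->D->L'->F->R'->G->plug->G
Char 5 ('H'): step: R->4, L=3; H->plug->B->R->C->L->C->refl->G->L'->H->R'->A->plug->A
Char 6 ('H'): step: R->5, L=3; H->plug->B->R->A->L->B->refl->F->L'->B->R'->A->plug->A
Char 7 ('B'): step: R->6, L=3; B->plug->H->R->A->L->B->refl->F->L'->B->R'->E->plug->E
Char 8 ('E'): step: R->7, L=3; E->plug->E->R->C->L->C->refl->G->L'->H->R'->G->plug->G
Final: ciphertext=DAGGAAEG, RIGHT=7, LEFT=3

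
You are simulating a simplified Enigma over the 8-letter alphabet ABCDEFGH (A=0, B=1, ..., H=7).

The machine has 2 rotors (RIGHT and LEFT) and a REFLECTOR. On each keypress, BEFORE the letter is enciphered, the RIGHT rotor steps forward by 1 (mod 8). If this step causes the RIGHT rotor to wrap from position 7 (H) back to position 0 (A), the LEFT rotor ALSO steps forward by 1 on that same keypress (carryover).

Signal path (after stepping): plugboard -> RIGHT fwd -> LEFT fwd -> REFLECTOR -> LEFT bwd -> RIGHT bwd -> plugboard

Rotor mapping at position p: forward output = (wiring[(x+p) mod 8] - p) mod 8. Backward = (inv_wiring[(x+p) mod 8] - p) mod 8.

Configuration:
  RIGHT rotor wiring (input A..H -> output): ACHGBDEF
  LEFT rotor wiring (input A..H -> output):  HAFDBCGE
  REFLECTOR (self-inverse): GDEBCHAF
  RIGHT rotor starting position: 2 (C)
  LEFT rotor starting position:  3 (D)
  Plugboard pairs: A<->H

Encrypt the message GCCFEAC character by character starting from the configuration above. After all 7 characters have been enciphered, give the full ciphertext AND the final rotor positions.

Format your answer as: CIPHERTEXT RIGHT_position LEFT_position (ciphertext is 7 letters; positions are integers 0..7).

Char 1 ('G'): step: R->3, L=3; G->plug->G->R->H->L->C->refl->E->L'->F->R'->F->plug->F
Char 2 ('C'): step: R->4, L=3; C->plug->C->R->A->L->A->refl->G->L'->B->R'->D->plug->D
Char 3 ('C'): step: R->5, L=3; C->plug->C->R->A->L->A->refl->G->L'->B->R'->G->plug->G
Char 4 ('F'): step: R->6, L=3; F->plug->F->R->A->L->A->refl->G->L'->B->R'->E->plug->E
Char 5 ('E'): step: R->7, L=3; E->plug->E->R->H->L->C->refl->E->L'->F->R'->H->plug->A
Char 6 ('A'): step: R->0, L->4 (L advanced); A->plug->H->R->F->L->E->refl->C->L'->C->R'->B->plug->B
Char 7 ('C'): step: R->1, L=4; C->plug->C->R->F->L->E->refl->C->L'->C->R'->E->plug->E
Final: ciphertext=FDGEABE, RIGHT=1, LEFT=4

Answer: FDGEABE 1 4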